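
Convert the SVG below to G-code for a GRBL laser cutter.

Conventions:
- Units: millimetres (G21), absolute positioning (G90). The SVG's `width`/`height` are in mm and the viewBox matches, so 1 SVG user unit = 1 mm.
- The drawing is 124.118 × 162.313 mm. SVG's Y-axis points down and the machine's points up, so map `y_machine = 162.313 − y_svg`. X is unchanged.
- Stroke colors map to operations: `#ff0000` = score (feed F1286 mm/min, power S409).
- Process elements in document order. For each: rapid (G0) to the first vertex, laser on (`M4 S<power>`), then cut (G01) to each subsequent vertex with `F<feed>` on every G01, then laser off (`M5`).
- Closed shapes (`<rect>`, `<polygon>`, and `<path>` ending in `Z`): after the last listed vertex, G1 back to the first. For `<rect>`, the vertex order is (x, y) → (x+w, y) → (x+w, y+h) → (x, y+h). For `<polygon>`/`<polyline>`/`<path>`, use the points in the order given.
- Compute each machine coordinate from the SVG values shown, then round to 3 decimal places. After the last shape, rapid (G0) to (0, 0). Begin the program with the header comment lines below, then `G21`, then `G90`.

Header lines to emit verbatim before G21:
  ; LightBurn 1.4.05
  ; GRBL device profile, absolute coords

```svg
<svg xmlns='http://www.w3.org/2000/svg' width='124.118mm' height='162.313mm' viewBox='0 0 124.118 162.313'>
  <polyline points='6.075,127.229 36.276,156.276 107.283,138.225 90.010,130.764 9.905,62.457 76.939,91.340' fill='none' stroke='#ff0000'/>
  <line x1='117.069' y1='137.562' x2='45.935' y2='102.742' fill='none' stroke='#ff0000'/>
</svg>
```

1 u = 1 mm; y_m = 162.313 − y.

[1] `<polyline>` open polyline, #ff0000→score S409 F1286: (6.075,35.084) → (36.276,6.037) → (107.283,24.088) → (90.010,31.549) → (9.905,99.856) → (76.939,70.973)

[2] `<line>` line segment, #ff0000→score S409 F1286: (117.069,24.751) → (45.935,59.571)

; LightBurn 1.4.05
; GRBL device profile, absolute coords
G21
G90
G0 X6.075 Y35.084
M4 S409
G01 X36.276 Y6.037 F1286
G01 X107.283 Y24.088 F1286
G01 X90.010 Y31.549 F1286
G01 X9.905 Y99.856 F1286
G01 X76.939 Y70.973 F1286
M5
G0 X117.069 Y24.751
M4 S409
G01 X45.935 Y59.571 F1286
M5
G0 X0.000 Y0.000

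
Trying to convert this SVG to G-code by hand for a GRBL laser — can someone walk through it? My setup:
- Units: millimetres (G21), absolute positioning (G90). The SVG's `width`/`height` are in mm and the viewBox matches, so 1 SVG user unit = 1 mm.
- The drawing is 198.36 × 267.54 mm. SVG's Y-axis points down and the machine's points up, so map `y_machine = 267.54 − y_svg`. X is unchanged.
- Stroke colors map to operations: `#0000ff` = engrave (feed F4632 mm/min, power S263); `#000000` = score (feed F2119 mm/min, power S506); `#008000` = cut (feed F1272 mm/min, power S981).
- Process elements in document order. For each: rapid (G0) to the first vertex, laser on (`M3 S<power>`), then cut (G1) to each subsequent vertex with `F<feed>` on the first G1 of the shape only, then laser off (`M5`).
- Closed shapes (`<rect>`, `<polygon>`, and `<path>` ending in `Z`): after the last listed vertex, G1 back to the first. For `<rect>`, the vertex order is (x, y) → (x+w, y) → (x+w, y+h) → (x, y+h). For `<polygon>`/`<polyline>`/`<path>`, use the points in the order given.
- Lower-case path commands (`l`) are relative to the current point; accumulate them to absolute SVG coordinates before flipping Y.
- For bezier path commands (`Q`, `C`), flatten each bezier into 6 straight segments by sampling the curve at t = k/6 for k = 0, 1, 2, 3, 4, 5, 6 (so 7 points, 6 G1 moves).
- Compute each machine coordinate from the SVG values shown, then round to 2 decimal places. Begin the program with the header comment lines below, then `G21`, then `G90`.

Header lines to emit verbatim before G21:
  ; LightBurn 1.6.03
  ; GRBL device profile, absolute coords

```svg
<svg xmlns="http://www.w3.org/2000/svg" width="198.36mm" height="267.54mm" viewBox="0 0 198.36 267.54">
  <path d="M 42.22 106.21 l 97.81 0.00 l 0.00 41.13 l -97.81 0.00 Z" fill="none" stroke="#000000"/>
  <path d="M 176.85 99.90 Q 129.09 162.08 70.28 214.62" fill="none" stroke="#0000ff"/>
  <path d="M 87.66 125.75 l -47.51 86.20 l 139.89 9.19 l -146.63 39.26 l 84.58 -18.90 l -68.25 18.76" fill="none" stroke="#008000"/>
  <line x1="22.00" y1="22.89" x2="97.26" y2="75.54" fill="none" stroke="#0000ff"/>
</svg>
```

; LightBurn 1.6.03
; GRBL device profile, absolute coords
G21
G90
G0 X42.22 Y161.33
M3 S506
G1 X140.03 Y161.33 F2119
G1 X140.03 Y120.20
G1 X42.22 Y120.20
G1 X42.22 Y161.33
M5
G0 X176.85 Y167.64
M3 S263
G1 X160.62 Y147.18 F4632
G1 X143.78 Y127.26
G1 X126.33 Y107.87
G1 X108.26 Y89.02
G1 X89.58 Y70.70
G1 X70.28 Y52.92
M5
G0 X87.66 Y141.79
M3 S981
G1 X40.15 Y55.59 F1272
G1 X180.04 Y46.40
G1 X33.41 Y7.14
G1 X117.99 Y26.04
G1 X49.74 Y7.28
M5
G0 X22.00 Y244.65
M3 S263
G1 X97.26 Y192.00 F4632
M5

Since the viewBox matches the mm dimensions, user units are millimetres directly. The only transform is the Y-flip y_m = 267.54 − y_svg.

Shape 1 is a rectangle drawn with `<path>`. Its stroke #000000 means score at S506, F2119. After flipping Y the toolpath is (42.22,161.33) → (140.03,161.33) → (140.03,120.20) → (42.22,120.20) → (42.22,161.33), returning to the start.

Shape 2 is a quadratic bezier drawn with `<path>`. Its stroke #0000ff means engrave at S263, F4632. After flipping Y the toolpath is (176.85,167.64) → (160.62,147.18) → (143.78,127.26) → (126.33,107.87) → (108.26,89.02) → (89.58,70.70) → (70.28,52.92).

Shape 3 is a open polyline drawn with `<path>`. Its stroke #008000 means cut at S981, F1272. After flipping Y the toolpath is (87.66,141.79) → (40.15,55.59) → (180.04,46.40) → (33.41,7.14) → (117.99,26.04) → (49.74,7.28).

Shape 4 is a line segment drawn with `<line>`. Its stroke #0000ff means engrave at S263, F4632. After flipping Y the toolpath is (22.00,244.65) → (97.26,192.00).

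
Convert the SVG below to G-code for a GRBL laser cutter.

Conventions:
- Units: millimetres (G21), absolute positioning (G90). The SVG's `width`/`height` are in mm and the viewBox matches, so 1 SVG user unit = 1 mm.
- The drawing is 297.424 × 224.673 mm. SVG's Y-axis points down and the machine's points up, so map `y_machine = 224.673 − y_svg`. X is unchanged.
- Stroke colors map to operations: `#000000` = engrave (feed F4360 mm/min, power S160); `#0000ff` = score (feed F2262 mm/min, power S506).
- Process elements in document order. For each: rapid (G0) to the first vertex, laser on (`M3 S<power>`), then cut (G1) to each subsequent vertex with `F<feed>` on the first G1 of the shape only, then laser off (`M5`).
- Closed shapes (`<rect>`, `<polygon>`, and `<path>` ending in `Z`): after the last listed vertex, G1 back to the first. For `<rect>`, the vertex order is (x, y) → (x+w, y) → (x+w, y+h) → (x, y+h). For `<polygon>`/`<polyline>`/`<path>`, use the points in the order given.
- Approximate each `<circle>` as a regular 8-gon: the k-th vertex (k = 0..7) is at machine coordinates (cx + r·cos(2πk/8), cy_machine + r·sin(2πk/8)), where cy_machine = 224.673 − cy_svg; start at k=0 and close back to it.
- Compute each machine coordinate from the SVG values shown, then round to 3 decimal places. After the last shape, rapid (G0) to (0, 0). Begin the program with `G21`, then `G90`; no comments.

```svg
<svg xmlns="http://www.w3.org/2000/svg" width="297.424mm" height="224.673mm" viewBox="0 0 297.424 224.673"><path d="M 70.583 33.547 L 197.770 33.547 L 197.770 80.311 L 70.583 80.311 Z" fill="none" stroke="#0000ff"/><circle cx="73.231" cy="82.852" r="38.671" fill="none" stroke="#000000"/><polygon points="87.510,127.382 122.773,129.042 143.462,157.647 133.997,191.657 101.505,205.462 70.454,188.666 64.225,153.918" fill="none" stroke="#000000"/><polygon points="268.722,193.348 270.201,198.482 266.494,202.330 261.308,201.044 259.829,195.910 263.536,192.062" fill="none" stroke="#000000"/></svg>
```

G21
G90
G0 X70.583 Y191.126
M3 S506
G1 X197.770 Y191.126 F2262
G1 X197.770 Y144.362
G1 X70.583 Y144.362
G1 X70.583 Y191.126
M5
G0 X111.902 Y141.821
M3 S160
G1 X100.576 Y169.166 F4360
G1 X73.231 Y180.492
G1 X45.886 Y169.166
G1 X34.560 Y141.821
G1 X45.886 Y114.476
G1 X73.231 Y103.150
G1 X100.576 Y114.476
G1 X111.902 Y141.821
M5
G0 X87.510 Y97.291
M3 S160
G1 X122.773 Y95.631 F4360
G1 X143.462 Y67.026
G1 X133.997 Y33.016
G1 X101.505 Y19.211
G1 X70.454 Y36.007
G1 X64.225 Y70.755
G1 X87.510 Y97.291
M5
G0 X268.722 Y31.325
M3 S160
G1 X270.201 Y26.191 F4360
G1 X266.494 Y22.343
G1 X261.308 Y23.629
G1 X259.829 Y28.763
G1 X263.536 Y32.611
G1 X268.722 Y31.325
M5
G0 X0.000 Y0.000

viewBox `0 0 297.424 224.673` with mm width/height → 1 unit = 1 mm. Flip: y_m = 224.673 − y_svg.

**Shape 1** — `<path>` rectangle, stroke `#0000ff` → score (S506, F2262). Machine vertices: (70.583,191.126) → (197.770,191.126) → (197.770,144.362) → (70.583,144.362) → (70.583,191.126). Closed: final G1 returns to the first vertex.

**Shape 2** — `<circle>` circle, stroke `#000000` → engrave (S160, F4360). Machine vertices: (111.902,141.821) → (100.576,169.166) → (73.231,180.492) → (45.886,169.166) → (34.560,141.821) → (45.886,114.476) → (73.231,103.150) → (100.576,114.476) → (111.902,141.821). Closed: final G1 returns to the first vertex.

**Shape 3** — `<polygon>` regular polygon, stroke `#000000` → engrave (S160, F4360). Machine vertices: (87.510,97.291) → (122.773,95.631) → (143.462,67.026) → (133.997,33.016) → (101.505,19.211) → (70.454,36.007) → (64.225,70.755) → (87.510,97.291). Closed: final G1 returns to the first vertex.

**Shape 4** — `<polygon>` regular polygon, stroke `#000000` → engrave (S160, F4360). Machine vertices: (268.722,31.325) → (270.201,26.191) → (266.494,22.343) → (261.308,23.629) → (259.829,28.763) → (263.536,32.611) → (268.722,31.325). Closed: final G1 returns to the first vertex.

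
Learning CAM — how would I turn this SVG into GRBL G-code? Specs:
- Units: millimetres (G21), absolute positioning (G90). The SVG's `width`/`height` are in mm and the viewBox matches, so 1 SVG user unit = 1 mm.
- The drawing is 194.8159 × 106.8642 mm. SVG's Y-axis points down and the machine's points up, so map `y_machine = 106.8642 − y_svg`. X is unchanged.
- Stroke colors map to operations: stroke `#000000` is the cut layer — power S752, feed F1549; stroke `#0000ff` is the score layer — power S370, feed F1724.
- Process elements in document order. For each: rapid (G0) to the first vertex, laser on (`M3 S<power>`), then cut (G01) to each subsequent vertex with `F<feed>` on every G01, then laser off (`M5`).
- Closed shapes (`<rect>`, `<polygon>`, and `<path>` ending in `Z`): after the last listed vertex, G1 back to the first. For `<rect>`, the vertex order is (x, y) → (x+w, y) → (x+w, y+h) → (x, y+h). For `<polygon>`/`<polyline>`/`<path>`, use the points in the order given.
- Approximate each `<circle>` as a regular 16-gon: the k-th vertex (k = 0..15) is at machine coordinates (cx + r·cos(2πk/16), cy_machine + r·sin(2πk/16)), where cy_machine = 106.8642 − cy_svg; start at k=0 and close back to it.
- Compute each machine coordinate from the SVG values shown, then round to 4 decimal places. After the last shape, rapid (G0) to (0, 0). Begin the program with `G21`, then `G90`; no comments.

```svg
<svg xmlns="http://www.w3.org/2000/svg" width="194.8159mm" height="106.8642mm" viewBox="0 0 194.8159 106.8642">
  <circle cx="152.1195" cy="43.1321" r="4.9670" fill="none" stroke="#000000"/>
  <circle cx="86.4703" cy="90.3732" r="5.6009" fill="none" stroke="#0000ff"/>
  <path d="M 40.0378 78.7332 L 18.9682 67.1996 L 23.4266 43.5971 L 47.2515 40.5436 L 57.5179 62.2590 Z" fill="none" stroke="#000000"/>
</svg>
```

Since the viewBox matches the mm dimensions, user units are millimetres directly. The only transform is the Y-flip y_m = 106.8642 − y_svg.

Shape 1 is a circle drawn with `<circle>`. Its stroke #000000 means cut at S752, F1549. After flipping Y the toolpath is (157.0865,63.7321) → (156.7084,65.6329) → (155.6317,67.2443) → (154.0203,68.3210) → (152.1195,68.6991) → (150.2187,68.3210) → (148.6073,67.2443) → (147.5306,65.6329) → (147.1525,63.7321) → (147.5306,61.8313) → (148.6073,60.2199) → (150.2187,59.1432) → (152.1195,58.7651) → (154.0203,59.1432) → (155.6317,60.2199) → (156.7084,61.8313) → (157.0865,63.7321), returning to the start.

Shape 2 is a circle drawn with `<circle>`. Its stroke #0000ff means score at S370, F1724. After flipping Y the toolpath is (92.0712,16.4910) → (91.6449,18.6344) → (90.4307,20.4514) → (88.6137,21.6656) → (86.4703,22.0919) → (84.3269,21.6656) → (82.5099,20.4514) → (81.2957,18.6344) → (80.8694,16.4910) → (81.2957,14.3476) → (82.5099,12.5306) → (84.3269,11.3164) → (86.4703,10.8901) → (88.6137,11.3164) → (90.4307,12.5306) → (91.6449,14.3476) → (92.0712,16.4910), returning to the start.

Shape 3 is a regular polygon drawn with `<path>`. Its stroke #000000 means cut at S752, F1549. After flipping Y the toolpath is (40.0378,28.1310) → (18.9682,39.6646) → (23.4266,63.2671) → (47.2515,66.3206) → (57.5179,44.6052) → (40.0378,28.1310), returning to the start.

G21
G90
G0 X157.0865 Y63.7321
M3 S752
G01 X156.7084 Y65.6329 F1549
G01 X155.6317 Y67.2443 F1549
G01 X154.0203 Y68.3210 F1549
G01 X152.1195 Y68.6991 F1549
G01 X150.2187 Y68.3210 F1549
G01 X148.6073 Y67.2443 F1549
G01 X147.5306 Y65.6329 F1549
G01 X147.1525 Y63.7321 F1549
G01 X147.5306 Y61.8313 F1549
G01 X148.6073 Y60.2199 F1549
G01 X150.2187 Y59.1432 F1549
G01 X152.1195 Y58.7651 F1549
G01 X154.0203 Y59.1432 F1549
G01 X155.6317 Y60.2199 F1549
G01 X156.7084 Y61.8313 F1549
G01 X157.0865 Y63.7321 F1549
M5
G0 X92.0712 Y16.4910
M3 S370
G01 X91.6449 Y18.6344 F1724
G01 X90.4307 Y20.4514 F1724
G01 X88.6137 Y21.6656 F1724
G01 X86.4703 Y22.0919 F1724
G01 X84.3269 Y21.6656 F1724
G01 X82.5099 Y20.4514 F1724
G01 X81.2957 Y18.6344 F1724
G01 X80.8694 Y16.4910 F1724
G01 X81.2957 Y14.3476 F1724
G01 X82.5099 Y12.5306 F1724
G01 X84.3269 Y11.3164 F1724
G01 X86.4703 Y10.8901 F1724
G01 X88.6137 Y11.3164 F1724
G01 X90.4307 Y12.5306 F1724
G01 X91.6449 Y14.3476 F1724
G01 X92.0712 Y16.4910 F1724
M5
G0 X40.0378 Y28.1310
M3 S752
G01 X18.9682 Y39.6646 F1549
G01 X23.4266 Y63.2671 F1549
G01 X47.2515 Y66.3206 F1549
G01 X57.5179 Y44.6052 F1549
G01 X40.0378 Y28.1310 F1549
M5
G0 X0.0000 Y0.0000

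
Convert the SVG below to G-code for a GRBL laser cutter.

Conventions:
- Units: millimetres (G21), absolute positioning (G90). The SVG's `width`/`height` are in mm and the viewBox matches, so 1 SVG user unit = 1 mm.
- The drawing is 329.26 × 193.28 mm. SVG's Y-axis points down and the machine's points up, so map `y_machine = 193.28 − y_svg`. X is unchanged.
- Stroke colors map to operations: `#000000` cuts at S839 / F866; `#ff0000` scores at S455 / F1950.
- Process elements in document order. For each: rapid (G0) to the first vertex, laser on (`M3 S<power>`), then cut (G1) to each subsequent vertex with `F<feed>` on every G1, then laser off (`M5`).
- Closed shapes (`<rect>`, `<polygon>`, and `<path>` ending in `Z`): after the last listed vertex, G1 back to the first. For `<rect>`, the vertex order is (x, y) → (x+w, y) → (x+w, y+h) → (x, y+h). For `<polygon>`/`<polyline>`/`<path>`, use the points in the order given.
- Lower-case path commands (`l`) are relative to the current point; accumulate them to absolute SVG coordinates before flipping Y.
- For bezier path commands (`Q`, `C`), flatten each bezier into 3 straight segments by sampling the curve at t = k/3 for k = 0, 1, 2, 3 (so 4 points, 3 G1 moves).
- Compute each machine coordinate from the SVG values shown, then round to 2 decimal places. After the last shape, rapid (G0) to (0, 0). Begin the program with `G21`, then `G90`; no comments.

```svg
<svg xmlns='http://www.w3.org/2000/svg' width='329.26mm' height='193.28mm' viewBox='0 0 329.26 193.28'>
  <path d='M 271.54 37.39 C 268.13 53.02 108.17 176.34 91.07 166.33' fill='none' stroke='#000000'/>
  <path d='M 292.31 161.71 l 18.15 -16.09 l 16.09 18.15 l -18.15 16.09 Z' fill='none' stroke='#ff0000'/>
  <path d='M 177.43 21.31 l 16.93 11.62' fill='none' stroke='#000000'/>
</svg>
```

1 u = 1 mm; y_m = 193.28 − y.

[1] `<path>` cubic bezier, #000000→cut S839 F866: (271.54,155.89) → (227.04,113.29) → (144.70,52.46) → (91.07,26.95)

[2] `<path>` regular polygon, #ff0000→score S455 F1950: (292.31,31.57) → (310.46,47.66) → (326.55,29.51) → (308.40,13.42) → (292.31,31.57) (closed)

[3] `<path>` line segment, #000000→cut S839 F866: (177.43,171.97) → (194.36,160.35)

G21
G90
G0 X271.54 Y155.89
M3 S839
G1 X227.04 Y113.29 F866
G1 X144.70 Y52.46 F866
G1 X91.07 Y26.95 F866
M5
G0 X292.31 Y31.57
M3 S455
G1 X310.46 Y47.66 F1950
G1 X326.55 Y29.51 F1950
G1 X308.40 Y13.42 F1950
G1 X292.31 Y31.57 F1950
M5
G0 X177.43 Y171.97
M3 S839
G1 X194.36 Y160.35 F866
M5
G0 X0.00 Y0.00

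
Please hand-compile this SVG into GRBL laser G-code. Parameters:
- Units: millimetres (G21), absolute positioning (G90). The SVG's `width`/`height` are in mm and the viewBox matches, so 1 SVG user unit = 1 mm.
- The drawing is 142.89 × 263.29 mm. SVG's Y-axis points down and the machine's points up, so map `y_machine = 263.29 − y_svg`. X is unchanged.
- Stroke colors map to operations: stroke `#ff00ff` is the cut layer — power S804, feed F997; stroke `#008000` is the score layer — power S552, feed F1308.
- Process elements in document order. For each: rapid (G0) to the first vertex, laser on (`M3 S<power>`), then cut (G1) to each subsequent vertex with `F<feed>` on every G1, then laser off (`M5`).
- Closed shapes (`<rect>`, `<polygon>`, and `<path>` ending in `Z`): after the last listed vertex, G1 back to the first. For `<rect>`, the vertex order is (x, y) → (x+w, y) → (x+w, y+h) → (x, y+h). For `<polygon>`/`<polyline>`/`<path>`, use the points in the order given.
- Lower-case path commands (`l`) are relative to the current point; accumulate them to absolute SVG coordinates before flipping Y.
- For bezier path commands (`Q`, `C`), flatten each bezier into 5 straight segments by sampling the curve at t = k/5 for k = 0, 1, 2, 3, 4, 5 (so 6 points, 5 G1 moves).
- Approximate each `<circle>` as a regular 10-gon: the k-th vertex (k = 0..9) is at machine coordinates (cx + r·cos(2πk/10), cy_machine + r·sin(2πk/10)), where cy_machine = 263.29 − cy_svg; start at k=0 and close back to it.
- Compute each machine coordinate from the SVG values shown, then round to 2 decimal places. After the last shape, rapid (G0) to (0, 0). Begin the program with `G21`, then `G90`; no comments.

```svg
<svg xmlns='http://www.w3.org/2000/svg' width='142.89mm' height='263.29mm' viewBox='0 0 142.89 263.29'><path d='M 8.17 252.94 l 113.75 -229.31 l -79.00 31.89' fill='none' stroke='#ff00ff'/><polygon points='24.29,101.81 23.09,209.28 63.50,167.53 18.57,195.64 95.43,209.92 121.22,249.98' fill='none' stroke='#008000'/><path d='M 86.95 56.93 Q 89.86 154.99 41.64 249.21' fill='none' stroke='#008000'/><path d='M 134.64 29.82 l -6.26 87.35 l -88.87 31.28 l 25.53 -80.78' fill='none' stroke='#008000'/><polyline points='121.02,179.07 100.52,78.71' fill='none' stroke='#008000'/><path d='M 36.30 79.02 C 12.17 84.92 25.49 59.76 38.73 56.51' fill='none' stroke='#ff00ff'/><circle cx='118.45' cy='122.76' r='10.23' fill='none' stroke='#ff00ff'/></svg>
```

1 u = 1 mm; y_m = 263.29 − y.

[1] `<path>` open polyline, #ff00ff→cut S804 F997: (8.17,10.35) → (121.92,239.66) → (42.92,207.77)

[2] `<polygon>` closed polygon, #008000→score S552 F1308: (24.29,161.48) → (23.09,54.01) → (63.50,95.76) → (18.57,67.65) → (95.43,53.37) → (121.22,13.31) → (24.29,161.48) (closed)

[3] `<path>` quadratic bezier, #008000→score S552 F1308: (86.95,206.36) → (86.07,167.29) → (81.10,128.53) → (72.04,90.07) → (58.88,51.92) → (41.64,14.08)

[4] `<path>` open polyline, #008000→score S552 F1308: (134.64,233.47) → (128.38,146.12) → (39.51,114.84) → (65.04,195.62)

[5] `<polyline>` line segment, #008000→score S552 F1308: (121.02,84.22) → (100.52,184.58)

[6] `<path>` cubic bezier, #ff00ff→cut S804 F997: (36.30,184.27) → (26.02,184.03) → (22.92,188.71) → (25.21,195.75) → (31.08,202.62) → (38.73,206.78)

[7] `<circle>` circle, #ff00ff→cut S804 F997: (128.68,140.53) → (126.73,146.54) → (121.61,150.26) → (115.29,150.26) → (110.17,146.54) → (108.22,140.53) → (110.17,134.52) → (115.29,130.80) → (121.61,130.80) → (126.73,134.52) → (128.68,140.53) (closed)

G21
G90
G0 X8.17 Y10.35
M3 S804
G1 X121.92 Y239.66 F997
G1 X42.92 Y207.77 F997
M5
G0 X24.29 Y161.48
M3 S552
G1 X23.09 Y54.01 F1308
G1 X63.50 Y95.76 F1308
G1 X18.57 Y67.65 F1308
G1 X95.43 Y53.37 F1308
G1 X121.22 Y13.31 F1308
G1 X24.29 Y161.48 F1308
M5
G0 X86.95 Y206.36
M3 S552
G1 X86.07 Y167.29 F1308
G1 X81.10 Y128.53 F1308
G1 X72.04 Y90.07 F1308
G1 X58.88 Y51.92 F1308
G1 X41.64 Y14.08 F1308
M5
G0 X134.64 Y233.47
M3 S552
G1 X128.38 Y146.12 F1308
G1 X39.51 Y114.84 F1308
G1 X65.04 Y195.62 F1308
M5
G0 X121.02 Y84.22
M3 S552
G1 X100.52 Y184.58 F1308
M5
G0 X36.30 Y184.27
M3 S804
G1 X26.02 Y184.03 F997
G1 X22.92 Y188.71 F997
G1 X25.21 Y195.75 F997
G1 X31.08 Y202.62 F997
G1 X38.73 Y206.78 F997
M5
G0 X128.68 Y140.53
M3 S804
G1 X126.73 Y146.54 F997
G1 X121.61 Y150.26 F997
G1 X115.29 Y150.26 F997
G1 X110.17 Y146.54 F997
G1 X108.22 Y140.53 F997
G1 X110.17 Y134.52 F997
G1 X115.29 Y130.80 F997
G1 X121.61 Y130.80 F997
G1 X126.73 Y134.52 F997
G1 X128.68 Y140.53 F997
M5
G0 X0.00 Y0.00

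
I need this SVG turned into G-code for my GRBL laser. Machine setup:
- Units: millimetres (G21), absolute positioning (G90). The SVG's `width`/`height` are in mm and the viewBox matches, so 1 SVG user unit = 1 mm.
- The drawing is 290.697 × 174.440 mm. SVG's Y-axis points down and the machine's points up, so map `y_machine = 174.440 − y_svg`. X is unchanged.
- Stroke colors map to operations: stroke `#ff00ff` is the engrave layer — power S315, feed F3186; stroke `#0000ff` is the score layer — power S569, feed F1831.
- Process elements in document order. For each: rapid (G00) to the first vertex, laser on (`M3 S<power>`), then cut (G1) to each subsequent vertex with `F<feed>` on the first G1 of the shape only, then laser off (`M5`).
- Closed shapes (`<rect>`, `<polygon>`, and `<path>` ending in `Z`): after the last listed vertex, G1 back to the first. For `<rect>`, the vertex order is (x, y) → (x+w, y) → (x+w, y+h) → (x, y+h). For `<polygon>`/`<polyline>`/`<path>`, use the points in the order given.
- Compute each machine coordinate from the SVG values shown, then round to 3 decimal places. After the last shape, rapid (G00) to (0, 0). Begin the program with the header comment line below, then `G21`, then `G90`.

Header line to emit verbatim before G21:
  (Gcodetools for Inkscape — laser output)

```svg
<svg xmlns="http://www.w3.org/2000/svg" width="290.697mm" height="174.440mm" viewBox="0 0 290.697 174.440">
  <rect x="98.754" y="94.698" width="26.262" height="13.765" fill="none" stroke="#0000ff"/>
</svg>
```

1 u = 1 mm; y_m = 174.440 − y.

[1] `<rect>` rectangle, #0000ff→score S569 F1831: (98.754,79.742) → (125.016,79.742) → (125.016,65.977) → (98.754,65.977) → (98.754,79.742) (closed)

(Gcodetools for Inkscape — laser output)
G21
G90
G00 X98.754 Y79.742
M3 S569
G1 X125.016 Y79.742 F1831
G1 X125.016 Y65.977
G1 X98.754 Y65.977
G1 X98.754 Y79.742
M5
G00 X0.000 Y0.000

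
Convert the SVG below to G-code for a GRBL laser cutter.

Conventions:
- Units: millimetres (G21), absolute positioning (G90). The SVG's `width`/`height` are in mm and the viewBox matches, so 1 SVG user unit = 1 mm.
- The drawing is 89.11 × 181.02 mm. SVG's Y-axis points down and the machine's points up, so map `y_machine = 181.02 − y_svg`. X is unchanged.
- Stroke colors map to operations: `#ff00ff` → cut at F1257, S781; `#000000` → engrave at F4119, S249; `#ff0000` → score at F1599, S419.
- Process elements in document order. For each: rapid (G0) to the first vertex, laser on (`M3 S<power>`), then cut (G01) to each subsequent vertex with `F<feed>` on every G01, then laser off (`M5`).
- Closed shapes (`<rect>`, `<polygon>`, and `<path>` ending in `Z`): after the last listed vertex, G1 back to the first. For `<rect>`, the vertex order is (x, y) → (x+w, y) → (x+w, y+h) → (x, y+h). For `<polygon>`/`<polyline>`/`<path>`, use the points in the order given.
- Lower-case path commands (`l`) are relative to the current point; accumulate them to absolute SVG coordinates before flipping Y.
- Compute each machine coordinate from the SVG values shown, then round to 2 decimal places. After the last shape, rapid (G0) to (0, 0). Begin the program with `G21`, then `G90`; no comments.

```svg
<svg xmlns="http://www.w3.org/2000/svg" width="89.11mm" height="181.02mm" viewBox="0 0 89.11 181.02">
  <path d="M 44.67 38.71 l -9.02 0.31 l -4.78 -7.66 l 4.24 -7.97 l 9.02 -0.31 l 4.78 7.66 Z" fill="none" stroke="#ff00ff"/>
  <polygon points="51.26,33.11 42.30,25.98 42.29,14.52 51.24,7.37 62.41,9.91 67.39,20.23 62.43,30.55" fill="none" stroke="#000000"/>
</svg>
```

1 u = 1 mm; y_m = 181.02 − y.

[1] `<path>` regular polygon, #ff00ff→cut S781 F1257: (44.67,142.31) → (35.65,142.00) → (30.87,149.66) → (35.11,157.63) → (44.13,157.94) → (48.91,150.28) → (44.67,142.31) (closed)

[2] `<polygon>` regular polygon, #000000→engrave S249 F4119: (51.26,147.91) → (42.30,155.04) → (42.29,166.50) → (51.24,173.65) → (62.41,171.11) → (67.39,160.79) → (62.43,150.47) → (51.26,147.91) (closed)

G21
G90
G0 X44.67 Y142.31
M3 S781
G01 X35.65 Y142.00 F1257
G01 X30.87 Y149.66 F1257
G01 X35.11 Y157.63 F1257
G01 X44.13 Y157.94 F1257
G01 X48.91 Y150.28 F1257
G01 X44.67 Y142.31 F1257
M5
G0 X51.26 Y147.91
M3 S249
G01 X42.30 Y155.04 F4119
G01 X42.29 Y166.50 F4119
G01 X51.24 Y173.65 F4119
G01 X62.41 Y171.11 F4119
G01 X67.39 Y160.79 F4119
G01 X62.43 Y150.47 F4119
G01 X51.26 Y147.91 F4119
M5
G0 X0.00 Y0.00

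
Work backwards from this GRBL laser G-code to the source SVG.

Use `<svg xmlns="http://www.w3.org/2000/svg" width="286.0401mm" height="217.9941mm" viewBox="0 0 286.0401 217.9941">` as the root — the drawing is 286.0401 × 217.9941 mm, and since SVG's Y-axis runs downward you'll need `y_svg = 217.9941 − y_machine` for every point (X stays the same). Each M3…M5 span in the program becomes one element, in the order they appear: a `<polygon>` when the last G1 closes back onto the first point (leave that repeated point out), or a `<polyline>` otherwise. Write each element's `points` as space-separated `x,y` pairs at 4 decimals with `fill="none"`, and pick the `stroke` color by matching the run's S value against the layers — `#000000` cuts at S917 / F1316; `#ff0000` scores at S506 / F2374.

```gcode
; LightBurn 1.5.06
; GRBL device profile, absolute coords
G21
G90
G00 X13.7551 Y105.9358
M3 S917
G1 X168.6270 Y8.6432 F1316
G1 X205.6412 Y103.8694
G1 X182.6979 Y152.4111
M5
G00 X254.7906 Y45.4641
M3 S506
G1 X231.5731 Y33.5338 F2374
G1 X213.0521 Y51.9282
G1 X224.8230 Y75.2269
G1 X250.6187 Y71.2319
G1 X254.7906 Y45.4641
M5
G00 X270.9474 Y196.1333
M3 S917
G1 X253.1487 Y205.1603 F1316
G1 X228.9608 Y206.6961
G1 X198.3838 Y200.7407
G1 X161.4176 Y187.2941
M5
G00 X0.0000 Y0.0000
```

y_svg = 217.9941 − y_m.

[1] S917→`#000000` (cut); open run; points: 13.7551,112.0583 168.6270,209.3509 205.6412,114.1247 182.6979,65.5830

[2] S506→`#ff0000` (score); closed run; points: 254.7906,172.5300 231.5731,184.4603 213.0521,166.0659 224.8230,142.7672 250.6187,146.7622

[3] S917→`#000000` (cut); open run; points: 270.9474,21.8608 253.1487,12.8338 228.9608,11.2980 198.3838,17.2534 161.4176,30.7000

<svg xmlns="http://www.w3.org/2000/svg" width="286.0401mm" height="217.9941mm" viewBox="0 0 286.0401 217.9941">
  <polyline points="13.7551,112.0583 168.6270,209.3509 205.6412,114.1247 182.6979,65.5830" fill="none" stroke="#000000"/>
  <polygon points="254.7906,172.5300 231.5731,184.4603 213.0521,166.0659 224.8230,142.7672 250.6187,146.7622" fill="none" stroke="#ff0000"/>
  <polyline points="270.9474,21.8608 253.1487,12.8338 228.9608,11.2980 198.3838,17.2534 161.4176,30.7000" fill="none" stroke="#000000"/>
</svg>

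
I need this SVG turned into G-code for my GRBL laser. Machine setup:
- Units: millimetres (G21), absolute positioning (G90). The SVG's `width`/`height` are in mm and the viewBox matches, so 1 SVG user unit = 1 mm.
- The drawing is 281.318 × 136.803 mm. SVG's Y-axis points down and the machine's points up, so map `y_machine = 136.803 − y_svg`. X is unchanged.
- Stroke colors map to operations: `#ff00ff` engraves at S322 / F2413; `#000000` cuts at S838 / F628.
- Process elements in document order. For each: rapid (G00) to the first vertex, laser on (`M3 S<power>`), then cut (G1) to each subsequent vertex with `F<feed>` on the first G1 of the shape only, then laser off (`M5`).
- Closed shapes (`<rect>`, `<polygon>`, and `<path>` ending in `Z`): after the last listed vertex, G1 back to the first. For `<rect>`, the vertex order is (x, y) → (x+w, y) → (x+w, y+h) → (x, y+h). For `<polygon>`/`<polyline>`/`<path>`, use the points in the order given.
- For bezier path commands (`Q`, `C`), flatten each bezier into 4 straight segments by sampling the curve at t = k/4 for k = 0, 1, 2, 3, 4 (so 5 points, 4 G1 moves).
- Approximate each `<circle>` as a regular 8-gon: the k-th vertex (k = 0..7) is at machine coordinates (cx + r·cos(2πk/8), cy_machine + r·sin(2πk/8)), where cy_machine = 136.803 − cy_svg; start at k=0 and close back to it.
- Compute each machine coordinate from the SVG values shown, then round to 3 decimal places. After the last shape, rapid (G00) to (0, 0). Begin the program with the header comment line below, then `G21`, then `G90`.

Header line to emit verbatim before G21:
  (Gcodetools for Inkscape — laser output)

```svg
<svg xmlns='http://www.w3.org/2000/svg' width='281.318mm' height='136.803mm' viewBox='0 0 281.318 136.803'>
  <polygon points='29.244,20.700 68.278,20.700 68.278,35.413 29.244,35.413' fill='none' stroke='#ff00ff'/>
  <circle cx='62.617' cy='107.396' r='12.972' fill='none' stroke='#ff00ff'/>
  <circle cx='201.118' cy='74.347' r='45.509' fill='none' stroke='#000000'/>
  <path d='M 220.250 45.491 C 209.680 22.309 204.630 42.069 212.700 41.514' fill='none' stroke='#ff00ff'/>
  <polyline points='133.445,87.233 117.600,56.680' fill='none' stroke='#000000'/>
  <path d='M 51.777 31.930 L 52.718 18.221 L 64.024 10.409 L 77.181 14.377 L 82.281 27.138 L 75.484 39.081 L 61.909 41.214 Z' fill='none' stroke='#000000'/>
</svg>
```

(Gcodetools for Inkscape — laser output)
G21
G90
G00 X29.244 Y116.103
M3 S322
G1 X68.278 Y116.103 F2413
G1 X68.278 Y101.390
G1 X29.244 Y101.390
G1 X29.244 Y116.103
M5
G00 X75.589 Y29.407
M3 S322
G1 X71.790 Y38.580 F2413
G1 X62.617 Y42.379
G1 X53.444 Y38.580
G1 X49.645 Y29.407
G1 X53.444 Y20.234
G1 X62.617 Y16.435
G1 X71.790 Y20.234
G1 X75.589 Y29.407
M5
G00 X246.627 Y62.456
M3 S838
G1 X233.298 Y94.636 F628
G1 X201.118 Y107.965
G1 X168.938 Y94.636
G1 X155.609 Y62.456
G1 X168.938 Y30.276
G1 X201.118 Y16.947
G1 X233.298 Y30.276
G1 X246.627 Y62.456
M5
G00 X220.250 Y91.312
M3 S322
G1 X213.476 Y101.635 F2413
G1 X209.485 Y101.786
G1 X208.989 Y97.693
G1 X212.700 Y95.289
M5
G00 X133.445 Y49.570
M3 S838
G1 X117.600 Y80.123 F628
M5
G00 X51.777 Y104.873
M3 S838
G1 X52.718 Y118.582 F628
G1 X64.024 Y126.394
G1 X77.181 Y122.426
G1 X82.281 Y109.665
G1 X75.484 Y97.722
G1 X61.909 Y95.589
G1 X51.777 Y104.873
M5
G00 X0.000 Y0.000

viewBox `0 0 281.318 136.803` with mm width/height → 1 unit = 1 mm. Flip: y_m = 136.803 − y_svg.

**Shape 1** — `<polygon>` rectangle, stroke `#ff00ff` → engrave (S322, F2413). Machine vertices: (29.244,116.103) → (68.278,116.103) → (68.278,101.390) → (29.244,101.390) → (29.244,116.103). Closed: final G1 returns to the first vertex.

**Shape 2** — `<circle>` circle, stroke `#ff00ff` → engrave (S322, F2413). Machine vertices: (75.589,29.407) → (71.790,38.580) → (62.617,42.379) → (53.444,38.580) → (49.645,29.407) → (53.444,20.234) → (62.617,16.435) → (71.790,20.234) → (75.589,29.407). Closed: final G1 returns to the first vertex.

**Shape 3** — `<circle>` circle, stroke `#000000` → cut (S838, F628). Machine vertices: (246.627,62.456) → (233.298,94.636) → (201.118,107.965) → (168.938,94.636) → (155.609,62.456) → (168.938,30.276) → (201.118,16.947) → (233.298,30.276) → (246.627,62.456). Closed: final G1 returns to the first vertex.

**Shape 4** — `<path>` cubic bezier, stroke `#ff00ff` → engrave (S322, F2413). Control points (SVG): P0=(220.250,45.491), P1=(209.680,22.309), P2=(204.630,42.069), P3=(212.700,41.514); sampled at t=k/4. Machine vertices: (220.250,91.312) → (213.476,101.635) → (209.485,101.786) → (208.989,97.693) → (212.700,95.289). Open path.

**Shape 5** — `<polyline>` line segment, stroke `#000000` → cut (S838, F628). Machine vertices: (133.445,49.570) → (117.600,80.123). Open path.

**Shape 6** — `<path>` regular polygon, stroke `#000000` → cut (S838, F628). Machine vertices: (51.777,104.873) → (52.718,118.582) → (64.024,126.394) → (77.181,122.426) → (82.281,109.665) → (75.484,97.722) → (61.909,95.589) → (51.777,104.873). Closed: final G1 returns to the first vertex.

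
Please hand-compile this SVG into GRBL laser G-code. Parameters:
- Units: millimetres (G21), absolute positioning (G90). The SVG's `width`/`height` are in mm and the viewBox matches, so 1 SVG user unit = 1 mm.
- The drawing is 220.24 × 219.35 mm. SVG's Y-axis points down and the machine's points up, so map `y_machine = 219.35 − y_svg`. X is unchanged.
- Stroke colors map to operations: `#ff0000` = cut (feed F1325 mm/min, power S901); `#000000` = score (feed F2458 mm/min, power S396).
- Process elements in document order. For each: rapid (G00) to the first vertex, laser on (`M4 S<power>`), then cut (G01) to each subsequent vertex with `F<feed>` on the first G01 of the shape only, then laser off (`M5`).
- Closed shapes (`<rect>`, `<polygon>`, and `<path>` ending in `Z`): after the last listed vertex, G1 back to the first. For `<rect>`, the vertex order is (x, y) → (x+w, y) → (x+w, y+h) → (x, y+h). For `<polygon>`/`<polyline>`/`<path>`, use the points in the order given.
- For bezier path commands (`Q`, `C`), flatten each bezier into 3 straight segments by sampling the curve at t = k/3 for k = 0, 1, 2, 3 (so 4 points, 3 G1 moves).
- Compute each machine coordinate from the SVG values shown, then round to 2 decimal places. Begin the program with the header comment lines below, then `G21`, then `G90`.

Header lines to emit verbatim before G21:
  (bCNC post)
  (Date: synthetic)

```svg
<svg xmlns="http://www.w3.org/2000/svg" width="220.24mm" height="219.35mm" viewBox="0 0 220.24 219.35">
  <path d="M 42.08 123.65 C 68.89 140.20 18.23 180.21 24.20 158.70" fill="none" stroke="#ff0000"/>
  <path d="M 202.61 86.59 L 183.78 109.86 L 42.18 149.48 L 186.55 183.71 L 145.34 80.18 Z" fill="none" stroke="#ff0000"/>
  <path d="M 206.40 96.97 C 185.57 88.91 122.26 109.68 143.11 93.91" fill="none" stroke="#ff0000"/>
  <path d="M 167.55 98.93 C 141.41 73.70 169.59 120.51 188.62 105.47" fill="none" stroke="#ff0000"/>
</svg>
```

(bCNC post)
(Date: synthetic)
G21
G90
G00 X42.08 Y95.70
M4 S901
G01 X48.03 Y74.48 F1325
G01 X32.14 Y56.50
G01 X24.20 Y60.65
M5
G00 X202.61 Y132.76
M4 S901
G01 X183.78 Y109.49 F1325
G01 X42.18 Y69.87
G01 X186.55 Y35.64
G01 X145.34 Y139.17
G01 X202.61 Y132.76
M5
G00 X206.40 Y122.38
M4 S901
G01 X176.10 Y123.25 F1325
G01 X145.62 Y119.43
G01 X143.11 Y125.44
M5
G00 X167.55 Y120.42
M4 S901
G01 X157.17 Y126.60 F1325
G01 X168.89 Y114.50
G01 X188.62 Y113.88
M5

viewBox `0 0 220.24 219.35` with mm width/height → 1 unit = 1 mm. Flip: y_m = 219.35 − y_svg.

**Shape 1** — `<path>` cubic bezier, stroke `#ff0000` → cut (S901, F1325). Control points (SVG): P0=(42.08,123.65), P1=(68.89,140.20), P2=(18.23,180.21), P3=(24.20,158.70); sampled at t=k/3. Machine vertices: (42.08,95.70) → (48.03,74.48) → (32.14,56.50) → (24.20,60.65). Open path.

**Shape 2** — `<path>` closed polygon, stroke `#ff0000` → cut (S901, F1325). Machine vertices: (202.61,132.76) → (183.78,109.49) → (42.18,69.87) → (186.55,35.64) → (145.34,139.17) → (202.61,132.76). Closed: final G1 returns to the first vertex.

**Shape 3** — `<path>` cubic bezier, stroke `#ff0000` → cut (S901, F1325). Control points (SVG): P0=(206.40,96.97), P1=(185.57,88.91), P2=(122.26,109.68), P3=(143.11,93.91); sampled at t=k/3. Machine vertices: (206.40,122.38) → (176.10,123.25) → (145.62,119.43) → (143.11,125.44). Open path.

**Shape 4** — `<path>` cubic bezier, stroke `#ff0000` → cut (S901, F1325). Control points (SVG): P0=(167.55,98.93), P1=(141.41,73.70), P2=(169.59,120.51), P3=(188.62,105.47); sampled at t=k/3. Machine vertices: (167.55,120.42) → (157.17,126.60) → (168.89,114.50) → (188.62,113.88). Open path.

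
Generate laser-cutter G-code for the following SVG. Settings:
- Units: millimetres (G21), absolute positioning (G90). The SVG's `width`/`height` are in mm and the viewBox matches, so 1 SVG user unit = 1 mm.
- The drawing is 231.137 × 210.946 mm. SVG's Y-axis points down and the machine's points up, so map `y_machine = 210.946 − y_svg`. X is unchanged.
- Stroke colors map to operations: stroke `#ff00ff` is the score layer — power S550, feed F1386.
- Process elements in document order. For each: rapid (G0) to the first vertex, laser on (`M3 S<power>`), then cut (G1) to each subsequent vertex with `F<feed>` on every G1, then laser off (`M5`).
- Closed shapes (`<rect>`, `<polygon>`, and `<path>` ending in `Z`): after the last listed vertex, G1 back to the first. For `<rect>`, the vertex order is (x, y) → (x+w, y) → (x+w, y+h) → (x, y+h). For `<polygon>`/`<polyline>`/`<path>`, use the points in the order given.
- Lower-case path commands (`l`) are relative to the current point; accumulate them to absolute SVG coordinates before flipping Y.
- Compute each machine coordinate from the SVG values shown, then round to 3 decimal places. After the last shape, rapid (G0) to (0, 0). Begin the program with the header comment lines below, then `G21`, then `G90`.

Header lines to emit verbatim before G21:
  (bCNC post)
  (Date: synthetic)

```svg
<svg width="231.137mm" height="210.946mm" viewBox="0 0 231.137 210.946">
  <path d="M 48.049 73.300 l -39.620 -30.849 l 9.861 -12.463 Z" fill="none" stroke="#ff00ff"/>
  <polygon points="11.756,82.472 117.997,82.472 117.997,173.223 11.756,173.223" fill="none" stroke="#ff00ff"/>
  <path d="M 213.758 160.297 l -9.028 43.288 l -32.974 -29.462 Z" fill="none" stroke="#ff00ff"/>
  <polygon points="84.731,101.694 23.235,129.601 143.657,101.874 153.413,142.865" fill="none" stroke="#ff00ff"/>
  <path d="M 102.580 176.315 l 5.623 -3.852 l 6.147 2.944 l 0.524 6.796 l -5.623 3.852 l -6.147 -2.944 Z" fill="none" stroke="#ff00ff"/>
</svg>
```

(bCNC post)
(Date: synthetic)
G21
G90
G0 X48.049 Y137.646
M3 S550
G1 X8.429 Y168.495 F1386
G1 X18.290 Y180.958 F1386
G1 X48.049 Y137.646 F1386
M5
G0 X11.756 Y128.474
M3 S550
G1 X117.997 Y128.474 F1386
G1 X117.997 Y37.723 F1386
G1 X11.756 Y37.723 F1386
G1 X11.756 Y128.474 F1386
M5
G0 X213.758 Y50.649
M3 S550
G1 X204.730 Y7.361 F1386
G1 X171.756 Y36.823 F1386
G1 X213.758 Y50.649 F1386
M5
G0 X84.731 Y109.252
M3 S550
G1 X23.235 Y81.345 F1386
G1 X143.657 Y109.072 F1386
G1 X153.413 Y68.081 F1386
G1 X84.731 Y109.252 F1386
M5
G0 X102.580 Y34.631
M3 S550
G1 X108.203 Y38.483 F1386
G1 X114.350 Y35.539 F1386
G1 X114.874 Y28.743 F1386
G1 X109.251 Y24.891 F1386
G1 X103.104 Y27.835 F1386
G1 X102.580 Y34.631 F1386
M5
G0 X0.000 Y0.000

viewBox `0 0 231.137 210.946` with mm width/height → 1 unit = 1 mm. Flip: y_m = 210.946 − y_svg.

**Shape 1** — `<path>` closed polygon, stroke `#ff00ff` → score (S550, F1386). Machine vertices: (48.049,137.646) → (8.429,168.495) → (18.290,180.958) → (48.049,137.646). Closed: final G1 returns to the first vertex.

**Shape 2** — `<polygon>` rectangle, stroke `#ff00ff` → score (S550, F1386). Machine vertices: (11.756,128.474) → (117.997,128.474) → (117.997,37.723) → (11.756,37.723) → (11.756,128.474). Closed: final G1 returns to the first vertex.

**Shape 3** — `<path>` regular polygon, stroke `#ff00ff` → score (S550, F1386). Machine vertices: (213.758,50.649) → (204.730,7.361) → (171.756,36.823) → (213.758,50.649). Closed: final G1 returns to the first vertex.

**Shape 4** — `<polygon>` closed polygon, stroke `#ff00ff` → score (S550, F1386). Machine vertices: (84.731,109.252) → (23.235,81.345) → (143.657,109.072) → (153.413,68.081) → (84.731,109.252). Closed: final G1 returns to the first vertex.

**Shape 5** — `<path>` regular polygon, stroke `#ff00ff` → score (S550, F1386). Machine vertices: (102.580,34.631) → (108.203,38.483) → (114.350,35.539) → (114.874,28.743) → (109.251,24.891) → (103.104,27.835) → (102.580,34.631). Closed: final G1 returns to the first vertex.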